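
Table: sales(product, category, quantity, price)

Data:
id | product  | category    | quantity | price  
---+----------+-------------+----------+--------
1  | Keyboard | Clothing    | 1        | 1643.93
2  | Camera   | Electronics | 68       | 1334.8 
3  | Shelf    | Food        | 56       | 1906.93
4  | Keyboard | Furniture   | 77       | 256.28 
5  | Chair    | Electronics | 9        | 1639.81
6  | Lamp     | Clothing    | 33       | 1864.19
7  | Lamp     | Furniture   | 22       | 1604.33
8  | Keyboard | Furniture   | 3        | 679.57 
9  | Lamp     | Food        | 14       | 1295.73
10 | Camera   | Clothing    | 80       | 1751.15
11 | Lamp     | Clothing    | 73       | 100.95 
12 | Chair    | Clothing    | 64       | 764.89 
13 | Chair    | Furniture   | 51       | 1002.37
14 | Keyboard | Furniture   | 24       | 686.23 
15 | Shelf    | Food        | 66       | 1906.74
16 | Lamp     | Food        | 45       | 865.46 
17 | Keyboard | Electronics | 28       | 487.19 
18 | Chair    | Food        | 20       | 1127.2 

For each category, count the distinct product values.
SELECT category, COUNT(DISTINCT product)
FROM sales
GROUP BY category

Result:
  Clothing: 4 distinct
  Electronics: 3 distinct
  Food: 3 distinct
  Furniture: 3 distinct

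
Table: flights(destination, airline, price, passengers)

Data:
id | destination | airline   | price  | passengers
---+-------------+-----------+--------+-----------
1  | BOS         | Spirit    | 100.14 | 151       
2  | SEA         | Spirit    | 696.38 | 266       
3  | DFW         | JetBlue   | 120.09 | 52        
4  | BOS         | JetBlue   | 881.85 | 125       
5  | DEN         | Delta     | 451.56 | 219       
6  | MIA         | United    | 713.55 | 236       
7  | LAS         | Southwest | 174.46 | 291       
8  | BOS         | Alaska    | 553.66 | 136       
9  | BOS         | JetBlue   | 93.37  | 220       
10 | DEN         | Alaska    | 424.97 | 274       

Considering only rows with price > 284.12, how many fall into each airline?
SELECT airline, COUNT(*)
FROM flights
WHERE price > 284.12
GROUP BY airline

Note: WHERE filters rows before grouping.

Result:
  Alaska: 2
  Delta: 1
  JetBlue: 1
  Spirit: 1
  United: 1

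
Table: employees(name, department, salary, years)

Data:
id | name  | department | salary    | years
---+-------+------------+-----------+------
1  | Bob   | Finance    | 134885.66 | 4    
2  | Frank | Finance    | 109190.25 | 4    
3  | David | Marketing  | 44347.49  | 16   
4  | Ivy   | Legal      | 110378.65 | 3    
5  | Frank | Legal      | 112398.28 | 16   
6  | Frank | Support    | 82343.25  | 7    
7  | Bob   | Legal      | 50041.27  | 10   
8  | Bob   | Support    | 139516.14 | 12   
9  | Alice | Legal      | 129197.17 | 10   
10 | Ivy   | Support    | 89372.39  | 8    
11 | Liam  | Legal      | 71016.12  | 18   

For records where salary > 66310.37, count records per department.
SELECT department, COUNT(*)
FROM employees
WHERE salary > 66310.37
GROUP BY department

Note: WHERE filters rows before grouping.

Result:
  Finance: 2
  Legal: 4
  Support: 3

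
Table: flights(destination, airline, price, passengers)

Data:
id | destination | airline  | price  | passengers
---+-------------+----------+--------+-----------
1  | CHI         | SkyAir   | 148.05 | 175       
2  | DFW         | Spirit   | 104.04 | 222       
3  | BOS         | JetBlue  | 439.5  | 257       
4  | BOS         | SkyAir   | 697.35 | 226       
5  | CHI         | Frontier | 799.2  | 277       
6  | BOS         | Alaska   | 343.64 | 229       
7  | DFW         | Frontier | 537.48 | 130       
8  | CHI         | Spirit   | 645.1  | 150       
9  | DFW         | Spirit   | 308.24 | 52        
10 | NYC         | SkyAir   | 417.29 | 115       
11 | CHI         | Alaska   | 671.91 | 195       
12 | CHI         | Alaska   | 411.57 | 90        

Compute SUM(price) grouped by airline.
SELECT airline, SUM(price) as result
FROM flights
GROUP BY airline

Result:
  Alaska: 1427.12
  Frontier: 1336.68
  JetBlue: 439.50
  SkyAir: 1262.69
  Spirit: 1057.38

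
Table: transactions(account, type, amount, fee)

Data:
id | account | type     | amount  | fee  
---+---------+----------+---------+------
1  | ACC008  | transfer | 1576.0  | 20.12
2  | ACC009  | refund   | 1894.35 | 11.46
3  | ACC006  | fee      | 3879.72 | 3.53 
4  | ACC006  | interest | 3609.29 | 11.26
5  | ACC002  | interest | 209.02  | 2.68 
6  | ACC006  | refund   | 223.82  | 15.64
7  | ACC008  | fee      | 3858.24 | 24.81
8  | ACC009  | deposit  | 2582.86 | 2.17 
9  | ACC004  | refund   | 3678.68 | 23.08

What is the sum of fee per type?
SELECT type, SUM(fee) as result
FROM transactions
GROUP BY type

Result:
  deposit: 2.17
  fee: 28.34
  interest: 13.94
  refund: 50.18
  transfer: 20.12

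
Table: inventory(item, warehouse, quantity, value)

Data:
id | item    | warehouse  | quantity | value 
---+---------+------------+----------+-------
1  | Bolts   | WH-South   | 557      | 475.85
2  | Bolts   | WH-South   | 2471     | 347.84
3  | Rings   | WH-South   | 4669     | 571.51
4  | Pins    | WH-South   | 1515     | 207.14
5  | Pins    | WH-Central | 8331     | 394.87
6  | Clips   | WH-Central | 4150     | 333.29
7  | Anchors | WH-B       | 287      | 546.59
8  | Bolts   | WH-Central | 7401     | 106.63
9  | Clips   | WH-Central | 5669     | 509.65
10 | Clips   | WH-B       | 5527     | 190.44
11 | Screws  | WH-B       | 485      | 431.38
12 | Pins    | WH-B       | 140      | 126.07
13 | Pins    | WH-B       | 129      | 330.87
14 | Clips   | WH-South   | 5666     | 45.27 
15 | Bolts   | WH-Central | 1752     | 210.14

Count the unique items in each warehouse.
SELECT warehouse, COUNT(DISTINCT item)
FROM inventory
GROUP BY warehouse

Result:
  WH-B: 4 distinct
  WH-Central: 3 distinct
  WH-South: 4 distinct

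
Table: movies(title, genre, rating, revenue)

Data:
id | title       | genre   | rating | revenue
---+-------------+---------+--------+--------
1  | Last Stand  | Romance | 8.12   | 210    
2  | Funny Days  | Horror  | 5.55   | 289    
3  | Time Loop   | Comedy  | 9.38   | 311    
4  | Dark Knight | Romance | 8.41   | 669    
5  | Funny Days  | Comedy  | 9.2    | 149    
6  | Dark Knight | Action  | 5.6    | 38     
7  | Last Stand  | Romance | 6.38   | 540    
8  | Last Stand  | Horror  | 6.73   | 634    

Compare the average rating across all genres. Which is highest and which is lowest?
SELECT genre, AVG(rating)
FROM movies
GROUP BY genre
ORDER BY AVG(rating)

All groups:
  Action: 5.60
  Horror: 6.14
  Romance: 7.64
  Comedy: 9.29

Highest: Comedy (9.29)
Lowest: Action (5.60)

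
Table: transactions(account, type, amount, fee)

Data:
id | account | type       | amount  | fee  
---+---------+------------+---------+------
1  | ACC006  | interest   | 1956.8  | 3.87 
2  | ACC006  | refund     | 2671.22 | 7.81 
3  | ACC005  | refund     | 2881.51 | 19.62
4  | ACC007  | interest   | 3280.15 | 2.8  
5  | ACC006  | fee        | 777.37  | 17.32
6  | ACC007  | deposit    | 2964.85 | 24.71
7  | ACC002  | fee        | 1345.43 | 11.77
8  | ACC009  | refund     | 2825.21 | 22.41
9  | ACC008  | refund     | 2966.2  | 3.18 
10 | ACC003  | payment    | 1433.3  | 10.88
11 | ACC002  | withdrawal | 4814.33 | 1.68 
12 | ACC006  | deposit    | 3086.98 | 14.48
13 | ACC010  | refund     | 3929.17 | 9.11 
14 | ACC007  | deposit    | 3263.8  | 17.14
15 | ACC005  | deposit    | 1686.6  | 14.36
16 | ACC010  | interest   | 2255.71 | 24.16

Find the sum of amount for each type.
SELECT type, SUM(amount) as result
FROM transactions
GROUP BY type

Result:
  deposit: 11002.23
  fee: 2122.80
  interest: 7492.66
  payment: 1433.30
  refund: 15273.31
  withdrawal: 4814.33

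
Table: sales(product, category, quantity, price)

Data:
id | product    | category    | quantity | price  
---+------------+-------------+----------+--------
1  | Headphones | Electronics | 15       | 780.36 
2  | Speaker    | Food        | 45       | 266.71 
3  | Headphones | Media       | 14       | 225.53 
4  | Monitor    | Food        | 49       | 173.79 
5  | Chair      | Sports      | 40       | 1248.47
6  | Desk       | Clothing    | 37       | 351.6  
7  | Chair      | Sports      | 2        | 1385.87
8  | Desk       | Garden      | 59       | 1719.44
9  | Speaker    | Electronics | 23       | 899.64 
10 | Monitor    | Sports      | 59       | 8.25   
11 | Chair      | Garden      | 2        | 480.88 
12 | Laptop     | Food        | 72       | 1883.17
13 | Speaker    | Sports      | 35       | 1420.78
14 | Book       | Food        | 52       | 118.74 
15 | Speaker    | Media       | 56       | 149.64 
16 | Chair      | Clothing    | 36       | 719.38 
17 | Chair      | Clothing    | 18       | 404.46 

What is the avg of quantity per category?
SELECT category, AVG(quantity) as result
FROM sales
GROUP BY category

Result:
  Clothing: 30.33
  Electronics: 19.00
  Food: 54.50
  Garden: 30.50
  Media: 35.00
  Sports: 34.00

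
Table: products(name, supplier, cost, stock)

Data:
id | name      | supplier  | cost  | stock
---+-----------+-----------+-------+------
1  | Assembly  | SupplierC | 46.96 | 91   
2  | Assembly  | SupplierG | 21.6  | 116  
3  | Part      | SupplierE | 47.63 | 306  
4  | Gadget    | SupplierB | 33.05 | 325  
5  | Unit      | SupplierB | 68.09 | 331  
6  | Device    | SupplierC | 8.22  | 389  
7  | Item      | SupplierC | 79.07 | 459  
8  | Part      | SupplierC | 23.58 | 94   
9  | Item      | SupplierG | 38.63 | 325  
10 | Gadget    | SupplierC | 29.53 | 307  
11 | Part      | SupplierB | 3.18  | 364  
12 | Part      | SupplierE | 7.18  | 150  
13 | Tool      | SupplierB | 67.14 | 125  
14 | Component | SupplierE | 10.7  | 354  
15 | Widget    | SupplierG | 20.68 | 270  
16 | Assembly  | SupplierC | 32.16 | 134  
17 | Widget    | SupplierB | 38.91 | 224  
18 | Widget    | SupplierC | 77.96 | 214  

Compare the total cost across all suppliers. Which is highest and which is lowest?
SELECT supplier, SUM(cost)
FROM products
GROUP BY supplier
ORDER BY SUM(cost)

All groups:
  SupplierE: 65.51
  SupplierG: 80.91
  SupplierB: 210.37
  SupplierC: 297.48

Highest: SupplierC (297.48)
Lowest: SupplierE (65.51)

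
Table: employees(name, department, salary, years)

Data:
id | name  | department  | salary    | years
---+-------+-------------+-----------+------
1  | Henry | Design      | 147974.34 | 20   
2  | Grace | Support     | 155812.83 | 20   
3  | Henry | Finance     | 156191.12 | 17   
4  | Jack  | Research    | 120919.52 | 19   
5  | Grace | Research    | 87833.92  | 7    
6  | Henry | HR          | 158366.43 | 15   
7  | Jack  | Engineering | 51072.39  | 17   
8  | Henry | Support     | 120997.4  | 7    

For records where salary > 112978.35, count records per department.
SELECT department, COUNT(*)
FROM employees
WHERE salary > 112978.35
GROUP BY department

Note: WHERE filters rows before grouping.

Result:
  Design: 1
  Finance: 1
  HR: 1
  Research: 1
  Support: 2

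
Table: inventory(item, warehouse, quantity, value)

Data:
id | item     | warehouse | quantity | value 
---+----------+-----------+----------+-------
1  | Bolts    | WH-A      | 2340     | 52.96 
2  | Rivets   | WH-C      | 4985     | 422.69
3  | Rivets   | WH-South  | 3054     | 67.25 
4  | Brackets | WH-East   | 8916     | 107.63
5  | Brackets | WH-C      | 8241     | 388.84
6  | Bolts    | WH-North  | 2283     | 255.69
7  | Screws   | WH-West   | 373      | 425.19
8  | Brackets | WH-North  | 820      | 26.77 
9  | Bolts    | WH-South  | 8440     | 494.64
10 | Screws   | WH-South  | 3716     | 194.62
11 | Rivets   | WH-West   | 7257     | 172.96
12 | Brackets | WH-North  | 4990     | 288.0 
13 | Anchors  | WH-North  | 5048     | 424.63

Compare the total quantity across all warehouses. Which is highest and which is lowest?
SELECT warehouse, SUM(quantity)
FROM inventory
GROUP BY warehouse
ORDER BY SUM(quantity)

All groups:
  WH-A: 2340
  WH-West: 7630
  WH-East: 8916
  WH-North: 13141
  WH-C: 13226
  WH-South: 15210

Highest: WH-South (15210)
Lowest: WH-A (2340)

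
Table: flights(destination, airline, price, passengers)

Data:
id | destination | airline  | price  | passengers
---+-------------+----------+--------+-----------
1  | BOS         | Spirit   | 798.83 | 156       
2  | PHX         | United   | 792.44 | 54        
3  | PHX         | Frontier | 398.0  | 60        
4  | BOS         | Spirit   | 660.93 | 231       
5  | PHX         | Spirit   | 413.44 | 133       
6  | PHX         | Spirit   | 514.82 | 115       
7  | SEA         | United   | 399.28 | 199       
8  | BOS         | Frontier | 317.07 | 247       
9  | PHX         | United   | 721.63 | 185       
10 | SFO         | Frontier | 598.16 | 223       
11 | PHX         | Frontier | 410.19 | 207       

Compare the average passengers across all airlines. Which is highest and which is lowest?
SELECT airline, AVG(passengers)
FROM flights
GROUP BY airline
ORDER BY AVG(passengers)

All groups:
  United: 146.00
  Spirit: 158.75
  Frontier: 184.25

Highest: Frontier (184.25)
Lowest: United (146.00)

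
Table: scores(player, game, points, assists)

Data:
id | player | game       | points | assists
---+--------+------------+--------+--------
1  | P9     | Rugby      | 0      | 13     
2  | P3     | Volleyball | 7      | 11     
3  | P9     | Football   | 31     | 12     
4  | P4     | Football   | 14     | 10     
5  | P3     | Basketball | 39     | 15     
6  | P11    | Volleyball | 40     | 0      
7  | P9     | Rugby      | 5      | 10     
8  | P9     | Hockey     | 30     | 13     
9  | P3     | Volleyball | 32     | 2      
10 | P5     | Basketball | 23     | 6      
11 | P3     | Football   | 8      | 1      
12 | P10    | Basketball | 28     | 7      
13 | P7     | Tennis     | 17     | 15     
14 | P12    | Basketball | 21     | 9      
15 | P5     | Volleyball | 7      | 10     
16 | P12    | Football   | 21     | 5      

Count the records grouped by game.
SELECT game, COUNT(*) as count
FROM scores
GROUP BY game

Result:
  Basketball: 4
  Football: 4
  Hockey: 1
  Rugby: 2
  Tennis: 1
  Volleyball: 4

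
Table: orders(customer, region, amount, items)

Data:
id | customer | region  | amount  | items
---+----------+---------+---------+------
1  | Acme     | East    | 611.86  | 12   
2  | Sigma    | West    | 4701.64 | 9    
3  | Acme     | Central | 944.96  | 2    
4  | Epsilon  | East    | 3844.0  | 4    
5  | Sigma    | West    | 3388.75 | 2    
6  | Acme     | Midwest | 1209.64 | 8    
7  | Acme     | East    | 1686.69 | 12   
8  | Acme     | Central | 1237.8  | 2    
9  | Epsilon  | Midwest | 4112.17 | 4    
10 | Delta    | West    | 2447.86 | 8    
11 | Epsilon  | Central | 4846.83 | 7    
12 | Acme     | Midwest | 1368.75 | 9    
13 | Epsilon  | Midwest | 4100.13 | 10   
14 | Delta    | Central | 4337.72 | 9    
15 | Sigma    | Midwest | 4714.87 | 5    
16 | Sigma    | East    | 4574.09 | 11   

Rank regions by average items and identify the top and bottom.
SELECT region, AVG(items)
FROM orders
GROUP BY region
ORDER BY AVG(items)

All groups:
  Central: 5.00
  West: 6.33
  Midwest: 7.20
  East: 9.75

Highest: East (9.75)
Lowest: Central (5.00)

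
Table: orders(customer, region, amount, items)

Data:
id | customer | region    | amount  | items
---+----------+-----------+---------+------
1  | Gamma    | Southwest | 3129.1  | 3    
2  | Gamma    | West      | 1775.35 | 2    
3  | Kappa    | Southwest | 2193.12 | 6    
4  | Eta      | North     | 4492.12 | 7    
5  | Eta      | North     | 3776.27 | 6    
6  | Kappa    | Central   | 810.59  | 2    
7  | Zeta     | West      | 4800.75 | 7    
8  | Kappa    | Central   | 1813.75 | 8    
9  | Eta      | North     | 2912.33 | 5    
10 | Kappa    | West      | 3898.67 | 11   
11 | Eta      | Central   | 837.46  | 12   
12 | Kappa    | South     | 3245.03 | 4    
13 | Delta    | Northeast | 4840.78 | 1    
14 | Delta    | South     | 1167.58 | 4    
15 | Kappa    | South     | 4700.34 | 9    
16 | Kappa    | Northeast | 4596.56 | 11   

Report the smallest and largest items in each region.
SELECT region, MIN(items), MAX(items)
FROM orders
GROUP BY region

Result:
  Central: min=2, max=12
  North: min=5, max=7
  Northeast: min=1, max=11
  South: min=4, max=9
  Southwest: min=3, max=6
  West: min=2, max=11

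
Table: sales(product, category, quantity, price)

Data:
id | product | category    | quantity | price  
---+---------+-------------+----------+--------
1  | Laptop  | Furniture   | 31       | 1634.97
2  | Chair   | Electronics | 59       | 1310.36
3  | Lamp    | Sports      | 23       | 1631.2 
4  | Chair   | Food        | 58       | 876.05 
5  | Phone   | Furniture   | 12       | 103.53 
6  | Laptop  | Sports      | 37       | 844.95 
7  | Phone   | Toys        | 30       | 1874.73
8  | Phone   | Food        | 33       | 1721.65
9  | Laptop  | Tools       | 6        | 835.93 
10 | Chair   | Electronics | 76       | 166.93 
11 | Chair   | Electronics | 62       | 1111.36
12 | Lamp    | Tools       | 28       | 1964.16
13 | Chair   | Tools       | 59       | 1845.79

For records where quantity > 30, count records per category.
SELECT category, COUNT(*)
FROM sales
WHERE quantity > 30
GROUP BY category

Note: WHERE filters rows before grouping.

Result:
  Electronics: 3
  Food: 2
  Furniture: 1
  Sports: 1
  Tools: 1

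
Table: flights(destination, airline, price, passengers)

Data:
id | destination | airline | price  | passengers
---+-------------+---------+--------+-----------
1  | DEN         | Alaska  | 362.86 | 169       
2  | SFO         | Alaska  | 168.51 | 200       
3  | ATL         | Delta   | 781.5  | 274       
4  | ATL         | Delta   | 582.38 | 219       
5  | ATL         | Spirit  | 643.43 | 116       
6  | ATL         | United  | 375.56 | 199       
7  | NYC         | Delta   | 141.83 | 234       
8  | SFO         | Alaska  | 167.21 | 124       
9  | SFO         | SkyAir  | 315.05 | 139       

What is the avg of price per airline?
SELECT airline, AVG(price) as result
FROM flights
GROUP BY airline

Result:
  Alaska: 232.86
  Delta: 501.90
  SkyAir: 315.05
  Spirit: 643.43
  United: 375.56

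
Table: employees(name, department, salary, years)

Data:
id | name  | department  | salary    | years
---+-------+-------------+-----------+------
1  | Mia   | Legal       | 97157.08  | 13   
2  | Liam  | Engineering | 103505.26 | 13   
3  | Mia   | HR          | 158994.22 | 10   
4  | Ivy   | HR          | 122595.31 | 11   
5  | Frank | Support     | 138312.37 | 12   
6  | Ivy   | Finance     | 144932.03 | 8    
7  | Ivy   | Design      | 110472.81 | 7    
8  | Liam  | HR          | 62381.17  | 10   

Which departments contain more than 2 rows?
SELECT department, COUNT(*) as cnt
FROM employees
GROUP BY department
HAVING COUNT(*) > 2

Result:
  HR: 3

Note: HAVING filters groups after aggregation, WHERE filters rows before.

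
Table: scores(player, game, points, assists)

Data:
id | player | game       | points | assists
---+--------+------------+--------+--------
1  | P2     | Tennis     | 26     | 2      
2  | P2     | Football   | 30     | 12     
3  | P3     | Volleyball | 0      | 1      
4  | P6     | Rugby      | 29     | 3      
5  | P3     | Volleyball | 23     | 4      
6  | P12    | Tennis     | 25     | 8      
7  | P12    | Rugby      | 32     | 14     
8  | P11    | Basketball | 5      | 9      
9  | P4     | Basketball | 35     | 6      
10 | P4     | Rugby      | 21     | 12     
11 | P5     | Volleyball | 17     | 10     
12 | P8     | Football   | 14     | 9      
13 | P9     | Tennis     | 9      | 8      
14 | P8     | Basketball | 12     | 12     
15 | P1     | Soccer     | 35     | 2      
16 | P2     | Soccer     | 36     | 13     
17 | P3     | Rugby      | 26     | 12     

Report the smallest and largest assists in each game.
SELECT game, MIN(assists), MAX(assists)
FROM scores
GROUP BY game

Result:
  Basketball: min=6, max=12
  Football: min=9, max=12
  Rugby: min=3, max=14
  Soccer: min=2, max=13
  Tennis: min=2, max=8
  Volleyball: min=1, max=10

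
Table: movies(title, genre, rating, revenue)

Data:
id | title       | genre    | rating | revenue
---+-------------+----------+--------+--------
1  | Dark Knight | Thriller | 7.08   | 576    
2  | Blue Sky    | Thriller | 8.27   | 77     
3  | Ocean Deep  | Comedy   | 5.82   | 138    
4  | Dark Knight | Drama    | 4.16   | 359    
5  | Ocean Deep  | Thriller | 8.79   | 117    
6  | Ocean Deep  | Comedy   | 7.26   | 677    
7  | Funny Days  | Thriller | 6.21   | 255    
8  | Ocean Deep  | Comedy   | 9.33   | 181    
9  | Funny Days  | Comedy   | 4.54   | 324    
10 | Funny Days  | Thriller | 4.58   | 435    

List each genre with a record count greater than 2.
SELECT genre, COUNT(*) as cnt
FROM movies
GROUP BY genre
HAVING COUNT(*) > 2

Result:
  Comedy: 4
  Thriller: 5

Note: HAVING filters groups after aggregation, WHERE filters rows before.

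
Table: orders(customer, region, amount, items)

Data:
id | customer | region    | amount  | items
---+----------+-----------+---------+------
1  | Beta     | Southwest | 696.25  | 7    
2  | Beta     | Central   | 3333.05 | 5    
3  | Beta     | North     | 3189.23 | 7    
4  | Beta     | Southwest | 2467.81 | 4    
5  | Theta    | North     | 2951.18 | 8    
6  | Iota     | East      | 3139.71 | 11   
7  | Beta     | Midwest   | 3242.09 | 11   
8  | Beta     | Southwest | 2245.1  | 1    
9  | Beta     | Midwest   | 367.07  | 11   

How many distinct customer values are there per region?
SELECT region, COUNT(DISTINCT customer)
FROM orders
GROUP BY region

Result:
  Central: 1 distinct
  East: 1 distinct
  Midwest: 1 distinct
  North: 2 distinct
  Southwest: 1 distinct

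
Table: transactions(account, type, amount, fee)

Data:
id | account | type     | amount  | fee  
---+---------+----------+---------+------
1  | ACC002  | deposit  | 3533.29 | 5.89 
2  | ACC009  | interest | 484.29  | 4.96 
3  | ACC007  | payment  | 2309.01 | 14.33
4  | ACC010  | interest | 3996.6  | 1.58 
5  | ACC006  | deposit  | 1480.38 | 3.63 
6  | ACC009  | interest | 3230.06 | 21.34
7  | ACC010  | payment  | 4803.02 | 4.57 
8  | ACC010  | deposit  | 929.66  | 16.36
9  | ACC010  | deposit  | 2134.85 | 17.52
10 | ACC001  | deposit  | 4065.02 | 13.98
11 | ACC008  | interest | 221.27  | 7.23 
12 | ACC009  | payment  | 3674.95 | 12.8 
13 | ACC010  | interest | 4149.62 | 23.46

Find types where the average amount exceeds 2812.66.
SELECT type, AVG(amount)
FROM transactions
GROUP BY type
HAVING AVG(amount) > 2812.66

Result:
  payment: avg=3595.66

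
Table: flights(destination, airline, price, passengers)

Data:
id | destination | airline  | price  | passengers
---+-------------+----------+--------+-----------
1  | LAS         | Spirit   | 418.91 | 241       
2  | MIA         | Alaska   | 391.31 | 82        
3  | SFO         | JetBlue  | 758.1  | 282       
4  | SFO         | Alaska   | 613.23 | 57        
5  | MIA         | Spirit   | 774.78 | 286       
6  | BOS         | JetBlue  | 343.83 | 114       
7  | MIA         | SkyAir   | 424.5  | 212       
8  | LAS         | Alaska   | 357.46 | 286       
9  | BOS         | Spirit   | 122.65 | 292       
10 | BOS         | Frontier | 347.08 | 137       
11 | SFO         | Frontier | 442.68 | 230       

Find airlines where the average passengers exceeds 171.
SELECT airline, AVG(passengers)
FROM flights
GROUP BY airline
HAVING AVG(passengers) > 171

Result:
  Frontier: avg=183.50
  JetBlue: avg=198.00
  SkyAir: avg=212.00
  Spirit: avg=273.00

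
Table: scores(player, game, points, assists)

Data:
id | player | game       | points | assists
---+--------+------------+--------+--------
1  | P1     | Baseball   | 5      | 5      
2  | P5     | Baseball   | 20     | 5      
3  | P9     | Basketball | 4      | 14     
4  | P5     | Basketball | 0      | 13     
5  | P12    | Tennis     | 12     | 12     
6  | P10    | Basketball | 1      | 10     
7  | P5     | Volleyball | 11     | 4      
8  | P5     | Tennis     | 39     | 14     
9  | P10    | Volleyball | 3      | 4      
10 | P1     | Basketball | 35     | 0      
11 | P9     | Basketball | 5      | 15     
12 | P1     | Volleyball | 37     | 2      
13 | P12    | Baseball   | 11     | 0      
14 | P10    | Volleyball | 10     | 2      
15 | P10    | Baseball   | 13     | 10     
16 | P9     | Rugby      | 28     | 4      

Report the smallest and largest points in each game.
SELECT game, MIN(points), MAX(points)
FROM scores
GROUP BY game

Result:
  Baseball: min=5, max=20
  Basketball: min=0, max=35
  Rugby: min=28, max=28
  Tennis: min=12, max=39
  Volleyball: min=3, max=37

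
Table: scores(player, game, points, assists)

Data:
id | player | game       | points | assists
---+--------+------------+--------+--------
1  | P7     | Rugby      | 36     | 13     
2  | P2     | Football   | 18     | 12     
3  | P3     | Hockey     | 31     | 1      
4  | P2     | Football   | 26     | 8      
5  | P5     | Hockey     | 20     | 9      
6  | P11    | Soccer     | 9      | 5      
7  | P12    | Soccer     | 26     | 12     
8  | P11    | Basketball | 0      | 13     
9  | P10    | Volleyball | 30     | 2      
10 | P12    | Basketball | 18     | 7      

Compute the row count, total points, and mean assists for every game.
SELECT game,
       COUNT(*) as cnt,
       SUM(points) as total_points,
       AVG(assists) as avg_assists
FROM scores
GROUP BY game

Result:
  Basketball: 2 records, 18 total points, 10.00 avg assists
  Football: 2 records, 44 total points, 10.00 avg assists
  Hockey: 2 records, 51 total points, 5.00 avg assists
  Rugby: 1 records, 36 total points, 13.00 avg assists
  Soccer: 2 records, 35 total points, 8.50 avg assists
  Volleyball: 1 records, 30 total points, 2.00 avg assists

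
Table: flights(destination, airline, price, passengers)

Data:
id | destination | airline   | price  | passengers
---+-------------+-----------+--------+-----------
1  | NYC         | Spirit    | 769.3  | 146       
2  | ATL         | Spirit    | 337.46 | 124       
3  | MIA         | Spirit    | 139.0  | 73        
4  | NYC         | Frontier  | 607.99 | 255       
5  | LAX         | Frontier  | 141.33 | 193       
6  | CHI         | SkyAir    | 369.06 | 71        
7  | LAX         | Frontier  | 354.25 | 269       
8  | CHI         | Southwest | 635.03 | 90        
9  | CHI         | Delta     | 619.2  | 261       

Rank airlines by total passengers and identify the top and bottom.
SELECT airline, SUM(passengers)
FROM flights
GROUP BY airline
ORDER BY SUM(passengers)

All groups:
  SkyAir: 71
  Southwest: 90
  Delta: 261
  Spirit: 343
  Frontier: 717

Highest: Frontier (717)
Lowest: SkyAir (71)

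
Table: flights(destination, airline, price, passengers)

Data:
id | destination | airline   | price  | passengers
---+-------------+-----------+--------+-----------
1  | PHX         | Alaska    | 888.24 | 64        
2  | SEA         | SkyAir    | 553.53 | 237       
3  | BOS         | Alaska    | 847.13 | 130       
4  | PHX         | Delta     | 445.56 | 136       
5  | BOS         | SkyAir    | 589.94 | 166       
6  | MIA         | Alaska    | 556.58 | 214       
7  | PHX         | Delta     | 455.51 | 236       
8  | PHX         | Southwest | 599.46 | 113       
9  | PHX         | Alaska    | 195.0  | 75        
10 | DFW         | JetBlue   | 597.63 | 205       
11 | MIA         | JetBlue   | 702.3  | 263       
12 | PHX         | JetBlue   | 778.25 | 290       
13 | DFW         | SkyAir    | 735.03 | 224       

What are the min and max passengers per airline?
SELECT airline, MIN(passengers), MAX(passengers)
FROM flights
GROUP BY airline

Result:
  Alaska: min=64, max=214
  Delta: min=136, max=236
  JetBlue: min=205, max=290
  SkyAir: min=166, max=237
  Southwest: min=113, max=113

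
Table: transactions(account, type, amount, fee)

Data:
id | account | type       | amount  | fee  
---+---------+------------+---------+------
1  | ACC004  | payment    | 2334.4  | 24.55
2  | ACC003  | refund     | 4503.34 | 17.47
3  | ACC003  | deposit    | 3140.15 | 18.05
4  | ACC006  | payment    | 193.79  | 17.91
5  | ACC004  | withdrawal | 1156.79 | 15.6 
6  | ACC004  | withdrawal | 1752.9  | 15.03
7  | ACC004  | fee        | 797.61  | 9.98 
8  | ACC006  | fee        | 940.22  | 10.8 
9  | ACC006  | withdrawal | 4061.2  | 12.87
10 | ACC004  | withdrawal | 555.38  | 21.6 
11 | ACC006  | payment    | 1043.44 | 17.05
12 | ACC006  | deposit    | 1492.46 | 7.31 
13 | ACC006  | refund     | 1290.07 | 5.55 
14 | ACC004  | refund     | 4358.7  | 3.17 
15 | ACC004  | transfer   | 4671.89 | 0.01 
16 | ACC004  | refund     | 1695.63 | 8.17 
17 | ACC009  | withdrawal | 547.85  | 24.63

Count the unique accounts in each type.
SELECT type, COUNT(DISTINCT account)
FROM transactions
GROUP BY type

Result:
  deposit: 2 distinct
  fee: 2 distinct
  payment: 2 distinct
  refund: 3 distinct
  transfer: 1 distinct
  withdrawal: 3 distinct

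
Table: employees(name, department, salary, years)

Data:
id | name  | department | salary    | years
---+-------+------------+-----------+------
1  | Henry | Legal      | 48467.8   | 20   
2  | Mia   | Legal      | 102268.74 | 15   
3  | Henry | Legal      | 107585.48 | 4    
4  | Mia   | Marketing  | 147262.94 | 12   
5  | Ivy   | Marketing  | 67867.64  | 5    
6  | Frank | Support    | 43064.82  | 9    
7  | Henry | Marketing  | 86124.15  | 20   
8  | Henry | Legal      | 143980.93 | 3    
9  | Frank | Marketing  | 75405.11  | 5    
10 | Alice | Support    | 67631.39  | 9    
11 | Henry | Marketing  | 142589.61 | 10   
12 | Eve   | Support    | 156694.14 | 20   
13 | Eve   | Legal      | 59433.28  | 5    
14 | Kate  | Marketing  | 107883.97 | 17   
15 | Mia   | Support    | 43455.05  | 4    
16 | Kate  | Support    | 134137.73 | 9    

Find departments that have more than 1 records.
SELECT department, COUNT(*) as cnt
FROM employees
GROUP BY department
HAVING COUNT(*) > 1

Result:
  Legal: 5
  Marketing: 6
  Support: 5

Note: HAVING filters groups after aggregation, WHERE filters rows before.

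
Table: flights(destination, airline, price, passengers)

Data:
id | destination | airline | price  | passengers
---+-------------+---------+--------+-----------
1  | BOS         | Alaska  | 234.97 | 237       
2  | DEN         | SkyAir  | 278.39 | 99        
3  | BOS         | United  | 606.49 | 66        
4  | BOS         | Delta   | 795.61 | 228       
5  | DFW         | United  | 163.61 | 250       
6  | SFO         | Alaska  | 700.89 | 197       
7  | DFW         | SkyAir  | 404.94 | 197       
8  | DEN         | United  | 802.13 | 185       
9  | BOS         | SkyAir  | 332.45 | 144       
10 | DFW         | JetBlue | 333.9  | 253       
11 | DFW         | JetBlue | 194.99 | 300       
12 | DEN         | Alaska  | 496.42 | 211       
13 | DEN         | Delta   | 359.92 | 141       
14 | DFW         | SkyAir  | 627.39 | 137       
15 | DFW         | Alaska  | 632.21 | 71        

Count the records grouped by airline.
SELECT airline, COUNT(*) as count
FROM flights
GROUP BY airline

Result:
  Alaska: 4
  Delta: 2
  JetBlue: 2
  SkyAir: 4
  United: 3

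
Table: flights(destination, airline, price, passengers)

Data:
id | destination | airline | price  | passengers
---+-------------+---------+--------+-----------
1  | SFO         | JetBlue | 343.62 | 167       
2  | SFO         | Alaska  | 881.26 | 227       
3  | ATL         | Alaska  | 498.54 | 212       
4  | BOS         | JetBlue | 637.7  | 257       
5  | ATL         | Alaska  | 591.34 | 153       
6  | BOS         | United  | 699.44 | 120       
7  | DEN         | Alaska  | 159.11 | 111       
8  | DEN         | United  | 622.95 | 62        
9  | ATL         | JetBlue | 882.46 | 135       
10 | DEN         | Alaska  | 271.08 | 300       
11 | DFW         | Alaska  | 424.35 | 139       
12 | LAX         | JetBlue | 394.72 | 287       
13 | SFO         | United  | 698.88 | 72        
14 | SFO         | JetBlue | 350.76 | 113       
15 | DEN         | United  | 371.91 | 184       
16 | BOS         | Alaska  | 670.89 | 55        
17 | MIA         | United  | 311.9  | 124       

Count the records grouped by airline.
SELECT airline, COUNT(*) as count
FROM flights
GROUP BY airline

Result:
  Alaska: 7
  JetBlue: 5
  United: 5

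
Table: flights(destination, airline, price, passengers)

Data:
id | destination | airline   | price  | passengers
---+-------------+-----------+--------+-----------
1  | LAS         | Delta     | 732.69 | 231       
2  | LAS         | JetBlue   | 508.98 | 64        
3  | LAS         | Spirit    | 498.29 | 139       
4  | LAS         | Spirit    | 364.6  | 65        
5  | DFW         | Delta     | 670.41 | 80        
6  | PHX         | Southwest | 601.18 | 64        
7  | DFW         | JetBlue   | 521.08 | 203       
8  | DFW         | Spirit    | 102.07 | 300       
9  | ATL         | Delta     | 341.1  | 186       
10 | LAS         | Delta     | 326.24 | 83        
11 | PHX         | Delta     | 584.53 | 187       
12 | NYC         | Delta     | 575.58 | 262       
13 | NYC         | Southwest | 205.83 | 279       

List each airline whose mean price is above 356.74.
SELECT airline, AVG(price)
FROM flights
GROUP BY airline
HAVING AVG(price) > 356.74

Result:
  Delta: avg=538.43
  JetBlue: avg=515.03
  Southwest: avg=403.51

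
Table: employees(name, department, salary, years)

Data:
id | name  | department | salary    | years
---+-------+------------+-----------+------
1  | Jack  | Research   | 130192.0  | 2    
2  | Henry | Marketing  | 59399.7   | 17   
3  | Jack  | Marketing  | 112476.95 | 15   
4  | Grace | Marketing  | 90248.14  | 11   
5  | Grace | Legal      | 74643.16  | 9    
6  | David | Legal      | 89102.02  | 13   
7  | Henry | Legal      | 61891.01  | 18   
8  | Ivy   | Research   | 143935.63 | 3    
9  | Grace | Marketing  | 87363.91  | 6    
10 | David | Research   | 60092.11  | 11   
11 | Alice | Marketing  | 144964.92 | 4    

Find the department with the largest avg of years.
SELECT department, AVG(years) as val
FROM employees
GROUP BY department
ORDER BY val DESC
LIMIT 1

Result: Legal with avg(years) = 13.33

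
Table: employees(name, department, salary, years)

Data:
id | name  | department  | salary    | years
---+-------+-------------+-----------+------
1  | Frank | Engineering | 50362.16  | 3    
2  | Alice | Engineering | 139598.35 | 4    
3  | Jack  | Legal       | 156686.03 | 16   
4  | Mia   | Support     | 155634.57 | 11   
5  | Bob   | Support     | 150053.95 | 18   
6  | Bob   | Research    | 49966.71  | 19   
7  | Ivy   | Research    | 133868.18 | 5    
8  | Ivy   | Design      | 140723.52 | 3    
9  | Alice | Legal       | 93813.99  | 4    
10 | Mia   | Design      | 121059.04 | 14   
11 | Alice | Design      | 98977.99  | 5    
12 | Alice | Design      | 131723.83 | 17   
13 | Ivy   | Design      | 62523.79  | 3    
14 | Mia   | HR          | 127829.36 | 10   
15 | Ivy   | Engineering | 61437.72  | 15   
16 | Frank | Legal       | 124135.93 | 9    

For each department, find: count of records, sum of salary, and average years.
SELECT department,
       COUNT(*) as cnt,
       SUM(salary) as total_salary,
       AVG(years) as avg_years
FROM employees
GROUP BY department

Result:
  Design: 5 records, 555008.17 total salary, 8.40 avg years
  Engineering: 3 records, 251398.23 total salary, 7.33 avg years
  HR: 1 records, 127829.36 total salary, 10.00 avg years
  Legal: 3 records, 374635.95 total salary, 9.67 avg years
  Research: 2 records, 183834.89 total salary, 12.00 avg years
  Support: 2 records, 305688.52 total salary, 14.50 avg years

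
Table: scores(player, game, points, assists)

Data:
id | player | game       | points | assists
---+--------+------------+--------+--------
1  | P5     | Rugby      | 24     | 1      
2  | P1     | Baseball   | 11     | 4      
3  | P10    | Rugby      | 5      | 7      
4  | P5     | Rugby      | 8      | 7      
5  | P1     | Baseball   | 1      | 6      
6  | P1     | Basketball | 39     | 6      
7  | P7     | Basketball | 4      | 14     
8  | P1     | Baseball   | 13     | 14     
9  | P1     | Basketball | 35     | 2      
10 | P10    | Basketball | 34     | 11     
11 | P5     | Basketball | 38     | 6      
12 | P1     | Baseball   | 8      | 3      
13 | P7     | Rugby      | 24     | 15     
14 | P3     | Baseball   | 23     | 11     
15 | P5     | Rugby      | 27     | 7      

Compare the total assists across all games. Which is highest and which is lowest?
SELECT game, SUM(assists)
FROM scores
GROUP BY game
ORDER BY SUM(assists)

All groups:
  Rugby: 37
  Baseball: 38
  Basketball: 39

Highest: Basketball (39)
Lowest: Rugby (37)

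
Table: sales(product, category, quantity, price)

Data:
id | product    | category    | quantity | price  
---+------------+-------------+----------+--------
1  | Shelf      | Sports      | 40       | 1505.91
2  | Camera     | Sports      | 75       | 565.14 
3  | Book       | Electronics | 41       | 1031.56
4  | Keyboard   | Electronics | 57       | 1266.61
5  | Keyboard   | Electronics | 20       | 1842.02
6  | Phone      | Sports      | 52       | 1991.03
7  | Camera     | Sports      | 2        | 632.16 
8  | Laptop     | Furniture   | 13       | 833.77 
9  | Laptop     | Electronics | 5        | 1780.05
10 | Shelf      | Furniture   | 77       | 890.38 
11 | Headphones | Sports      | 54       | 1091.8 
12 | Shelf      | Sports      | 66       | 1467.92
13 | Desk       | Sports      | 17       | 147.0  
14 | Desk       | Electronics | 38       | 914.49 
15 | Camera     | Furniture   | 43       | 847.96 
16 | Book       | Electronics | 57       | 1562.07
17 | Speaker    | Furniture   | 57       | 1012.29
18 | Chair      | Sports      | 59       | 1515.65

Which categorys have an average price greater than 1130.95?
SELECT category, AVG(price)
FROM sales
GROUP BY category
HAVING AVG(price) > 1130.95

Result:
  Electronics: avg=1399.47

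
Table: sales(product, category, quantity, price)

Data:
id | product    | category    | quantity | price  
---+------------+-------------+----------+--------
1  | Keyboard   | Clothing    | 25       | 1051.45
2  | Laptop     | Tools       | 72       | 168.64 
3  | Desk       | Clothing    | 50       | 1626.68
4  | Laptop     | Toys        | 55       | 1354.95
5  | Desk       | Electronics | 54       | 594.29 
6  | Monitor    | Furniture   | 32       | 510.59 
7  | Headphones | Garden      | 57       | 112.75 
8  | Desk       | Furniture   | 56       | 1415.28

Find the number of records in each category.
SELECT category, COUNT(*) as count
FROM sales
GROUP BY category

Result:
  Clothing: 2
  Electronics: 1
  Furniture: 2
  Garden: 1
  Tools: 1
  Toys: 1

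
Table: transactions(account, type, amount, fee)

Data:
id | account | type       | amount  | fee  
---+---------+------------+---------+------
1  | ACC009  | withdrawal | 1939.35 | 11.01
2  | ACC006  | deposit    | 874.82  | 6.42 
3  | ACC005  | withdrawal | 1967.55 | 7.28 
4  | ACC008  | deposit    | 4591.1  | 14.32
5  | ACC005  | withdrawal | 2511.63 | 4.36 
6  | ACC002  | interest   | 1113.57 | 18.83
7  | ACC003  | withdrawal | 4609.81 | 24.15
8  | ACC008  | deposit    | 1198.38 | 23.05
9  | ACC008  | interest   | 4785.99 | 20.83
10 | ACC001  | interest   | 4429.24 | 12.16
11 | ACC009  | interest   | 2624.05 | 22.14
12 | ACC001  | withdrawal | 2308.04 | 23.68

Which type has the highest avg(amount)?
SELECT type, AVG(amount) as val
FROM transactions
GROUP BY type
ORDER BY val DESC
LIMIT 1

Result: interest with avg(amount) = 3238.21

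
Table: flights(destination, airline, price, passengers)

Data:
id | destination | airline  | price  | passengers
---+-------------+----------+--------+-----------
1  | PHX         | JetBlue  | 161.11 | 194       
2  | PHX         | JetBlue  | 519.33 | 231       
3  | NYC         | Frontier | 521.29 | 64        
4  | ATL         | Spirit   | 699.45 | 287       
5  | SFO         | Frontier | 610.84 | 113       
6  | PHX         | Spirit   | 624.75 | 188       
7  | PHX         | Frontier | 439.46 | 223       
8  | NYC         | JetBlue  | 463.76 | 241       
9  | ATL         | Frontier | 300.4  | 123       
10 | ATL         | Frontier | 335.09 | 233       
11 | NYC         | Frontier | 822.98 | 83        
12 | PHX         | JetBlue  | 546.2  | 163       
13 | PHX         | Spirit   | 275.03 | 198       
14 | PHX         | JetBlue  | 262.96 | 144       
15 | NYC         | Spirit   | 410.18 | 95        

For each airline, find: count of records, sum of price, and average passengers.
SELECT airline,
       COUNT(*) as cnt,
       SUM(price) as total_price,
       AVG(passengers) as avg_passengers
FROM flights
GROUP BY airline

Result:
  Frontier: 6 records, 3030.06 total price, 139.83 avg passengers
  JetBlue: 5 records, 1953.36 total price, 194.60 avg passengers
  Spirit: 4 records, 2009.41 total price, 192.00 avg passengers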